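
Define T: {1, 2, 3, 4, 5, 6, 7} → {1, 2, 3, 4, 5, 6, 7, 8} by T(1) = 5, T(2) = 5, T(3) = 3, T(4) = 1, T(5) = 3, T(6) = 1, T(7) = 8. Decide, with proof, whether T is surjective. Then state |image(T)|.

4

No element maps to 2, so T is not surjective.
The image of T is {1, 3, 5, 8}, which has 4 elements.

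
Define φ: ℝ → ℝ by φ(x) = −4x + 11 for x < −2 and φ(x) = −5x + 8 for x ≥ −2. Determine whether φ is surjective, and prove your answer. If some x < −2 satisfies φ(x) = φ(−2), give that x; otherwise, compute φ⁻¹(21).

Both pieces are strictly decreasing (slopes −4 and −5), so each is injective on its own interval.
The left piece maps (−∞, −2) onto (19, ∞); the right piece maps [−2, ∞) onto (−∞, 18].
The union (19, ∞) ∪ (−∞, 18] omits the interval between 19 and 18; in particular 19 has no preimage. So φ is not surjective.
Because the two images are disjoint, no x < −2 has φ(x) = φ(−2), so we compute φ⁻¹(21): 21 lies in (19, ∞), so solve −4x + 11 = 21: x = (21 − 11)/(−4) = −5/2.

-5/2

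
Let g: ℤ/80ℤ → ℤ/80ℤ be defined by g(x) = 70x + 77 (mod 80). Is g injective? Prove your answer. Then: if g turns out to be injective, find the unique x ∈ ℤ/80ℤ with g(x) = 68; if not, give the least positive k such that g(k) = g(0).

We have gcd(70, 80) = 10 > 1. Taking u = 0 and v = 8: g(0) = 77 and g(8) = 70·8 + 77 = 637 ≡ 77 (mod 80).
So g(0) = g(8) while 0 ≠ 8, hence g is not injective.
Since g is not injective, we find the least positive k with g(k) = g(0): this means 70k ≡ 0 (mod 80), i.e. 80 ∣ 70k. Since gcd(70, 80) = 10, dividing through by 10 this holds exactly when 8 ∣ 7k, and as gcd(7, 8) = 1, exactly when 8 ∣ k.
The smallest positive such k is 8.

8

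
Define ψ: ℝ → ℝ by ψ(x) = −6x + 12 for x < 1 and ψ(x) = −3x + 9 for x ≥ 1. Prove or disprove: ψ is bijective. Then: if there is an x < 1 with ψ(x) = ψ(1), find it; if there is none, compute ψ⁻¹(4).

5/3

Both pieces are strictly decreasing (slopes −6 and −3), so each is injective on its own interval.
The left piece maps (−∞, 1) onto (6, ∞); the right piece maps [1, ∞) onto (−∞, 6].
Since 6 = 6, the images partition ℝ: ψ is injective and surjective, hence bijective.
Because the two images are disjoint, no x < 1 has ψ(x) = ψ(1), so we compute ψ⁻¹(4): 4 lies in (−∞, 6], so solve −3x + 9 = 4: x = (4 − 9)/(−3) = 5/3.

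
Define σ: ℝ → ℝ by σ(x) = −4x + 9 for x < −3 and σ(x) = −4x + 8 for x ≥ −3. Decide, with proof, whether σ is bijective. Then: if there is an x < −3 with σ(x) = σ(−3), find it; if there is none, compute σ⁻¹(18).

Both pieces are strictly decreasing (slopes −4 and −4), so each is injective on its own interval.
The left piece maps (−∞, −3) onto (21, ∞); the right piece maps [−3, ∞) onto (−∞, 20].
The images leave a gap (21 has no preimage), so σ is not surjective, hence not bijective.
Because the two images are disjoint, no x < −3 has σ(x) = σ(−3), so we compute σ⁻¹(18): 18 lies in (−∞, 20], so solve −4x + 8 = 18: x = (18 − 8)/(−4) = −5/2.

-5/2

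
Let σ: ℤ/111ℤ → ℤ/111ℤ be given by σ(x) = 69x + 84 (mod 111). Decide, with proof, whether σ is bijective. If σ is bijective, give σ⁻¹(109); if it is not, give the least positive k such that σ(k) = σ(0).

37

We have gcd(69, 111) = 3 > 1. Taking x_1 = 0 and x_2 = 37: σ(0) = 84 and σ(37) = 69·37 + 84 = 2637 ≡ 84 (mod 111).
So σ(0) = σ(37) while 0 ≠ 37, thus σ is not injective, hence not bijective.
Since σ is not bijective, we find the least positive k with σ(k) = σ(0): this means 69k ≡ 0 (mod 111), i.e. 111 ∣ 69k. Since gcd(69, 111) = 3, dividing through by 3 this holds exactly when 37 ∣ 23k, and as gcd(23, 37) = 1, exactly when 37 ∣ k.
The smallest positive such k is 37.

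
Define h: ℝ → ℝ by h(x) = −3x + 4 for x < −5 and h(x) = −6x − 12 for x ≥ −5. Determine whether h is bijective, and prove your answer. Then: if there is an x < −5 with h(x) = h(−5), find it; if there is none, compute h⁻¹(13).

-25/6

Both pieces are strictly decreasing (slopes −3 and −6), so each is injective on its own interval.
The left piece maps (−∞, −5) onto (19, ∞); the right piece maps [−5, ∞) onto (−∞, 18].
The images leave a gap (19 has no preimage), so h is not surjective, hence not bijective.
Because the two images are disjoint, no x < −5 has h(x) = h(−5), so we compute h⁻¹(13): 13 lies in (−∞, 18], so solve −6x − 12 = 13: x = (13 + 12)/(−6) = −25/6.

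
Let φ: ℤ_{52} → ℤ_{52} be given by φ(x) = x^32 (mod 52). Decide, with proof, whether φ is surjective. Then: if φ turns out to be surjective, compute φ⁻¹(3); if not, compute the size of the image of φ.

φ(1) = 1^32 = 1.
φ(5): Repeated squaring mod 52: 5^1 ≡ 5, 5^2 ≡ 5² = 25, 5^4 ≡ 25² = 625 ≡ 1, 5^8 ≡ 1² = 1, 5^16 ≡ 1² = 1, 5^32 ≡ 1² = 1. So 5^32 ≡ 1 (mod 52).
So φ(1) = φ(5) = 1 while 1 ≠ 5, therefore φ is not injective.
A non-injective map from the 52-element set ℤ_{52} to itself takes at most 51 distinct values, so it cannot be surjective. So φ is not surjective.
Since φ is not surjective, we determine |image(φ)|. Computing x^32 mod 52 for each x (by repeated squaring, reducing mod 52 at every step), the values φ(0), φ(1), …, φ(51) are: 0, 1, 48, 9, 16, 1, 16, 29, 40, 29, 48, 9, 40, 13, 40, 9, 48, 29, 40, 29, 16, 1, 16, 9, 48, 1, 0, 1, 48, 9, 16, 1, 16, 29, 40, 29, 48, 9, 40, 13, 40, 9, 48, 29, 40, 29, 16, 1, 16, 9, 48, 1.
The distinct values are {0, 1, 9, 13, 16, 29, 40, 48}; there are 8 of them.

8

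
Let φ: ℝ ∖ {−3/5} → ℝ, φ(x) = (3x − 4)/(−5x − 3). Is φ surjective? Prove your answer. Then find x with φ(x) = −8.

If φ(x) = −3/5, cross-multiplying gives −5(3x − 4) = 3(−5x − 3), which simplifies to 20 = −9 — false.  So −3/5 has no preimage and φ is not surjective.
Solving φ(x) = −8: cross-multiplying gives 3x − 4 = −8(−5x − 3), which rearranges to −37x = 28, so x = −28/37.

-28/37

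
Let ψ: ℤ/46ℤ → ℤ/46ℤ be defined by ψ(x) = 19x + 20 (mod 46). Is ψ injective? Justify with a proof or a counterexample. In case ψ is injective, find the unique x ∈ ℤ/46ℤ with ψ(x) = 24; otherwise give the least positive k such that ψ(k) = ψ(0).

If ψ(u) = ψ(v), then 19u ≡ 19v (mod 46). Because gcd(19, 46) = 1, we may cancel 19 to get u ≡ v (mod 46).
Therefore ψ is injective.
We now compute 19⁻¹ mod 46 explicitly. Euclid's algorithm: 46 = 2·19 + 8, 19 = 2·8 + 3, 8 = 2·3 + 2, 3 = 1·2 + 1; back-substituting gives 1 = 17·19 − 7·46, so 19⁻¹ ≡ 17 (mod 46).
Since ψ is injective, we compute ψ⁻¹(24): solve 19x + 20 ≡ 24 (mod 46), i.e. 19x ≡ 4 (mod 46).
Multiplying by 19⁻¹ = 17 gives x ≡ 17·4 = 68 = 1·46 + 22 ≡ 22 (mod 46).
Check: ψ(22) = 19·22 + 20 = 438 = 9·46 + 24 ≡ 24 (mod 46).

22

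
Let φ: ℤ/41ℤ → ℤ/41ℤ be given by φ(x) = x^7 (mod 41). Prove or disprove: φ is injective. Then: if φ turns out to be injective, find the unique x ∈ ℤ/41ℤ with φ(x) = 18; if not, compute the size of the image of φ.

10

Since 41 is prime, the nonzero elements of ℤ/41ℤ form a cyclic group of order 40.
As gcd(7, 40) = 1, raising to the 7th power is a bijection on this group: if a^7 ≡ b^7 then (ab^{−1})^7 = 1, and the only element of order dividing gcd(7, 40) = 1 is 1, so a = b.
With φ(0) = 0 this makes φ injective on all of ℤ/41ℤ, hence bijective (finite equal-size domain and codomain). In particular φ is injective.
Since φ is injective, we find the preimage of 18. The inverse of x ↦ x^7 on (ℤ/41ℤ)^× is x ↦ x^23, because 7·23 = 161 = 4·40 + 1 ≡ 1 (mod 40) and x^{40} = 1 for x ≠ 0 (Fermat). So φ⁻¹(18) = 18^23 mod 41.
Repeated squaring mod 41: 18^1 ≡ 18, 18^2 ≡ 18² = 324 ≡ 37, 18^4 ≡ 37² = 1369 ≡ 16, 18^8 ≡ 16² = 256 ≡ 10, 18^16 ≡ 10² = 100 ≡ 18. Since 23 = 16 + 4 + 2 + 1, 18^23 ≡ 18·16·37·18: 18·16 = 288 ≡ 1, then 1·37 = 37, then 37·18 = 666 ≡ 10. So 18^23 ≡ 10 (mod 41).
Hence φ⁻¹(18) = 10.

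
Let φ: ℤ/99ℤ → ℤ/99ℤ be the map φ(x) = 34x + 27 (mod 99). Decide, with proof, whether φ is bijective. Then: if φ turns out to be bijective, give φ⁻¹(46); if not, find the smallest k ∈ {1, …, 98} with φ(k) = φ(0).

85

Recall: φ is injective when φ(s) = φ(t) forces s = t.
If φ(s) = φ(t), then 34s ≡ 34t (mod 99). Because gcd(34, 99) = 1, we may cancel 34 to get s ≡ t (mod 99).
We now compute 34⁻¹ mod 99 explicitly. Euclid's algorithm: 99 = 2·34 + 31, 34 = 1·31 + 3, 31 = 10·3 + 1; back-substituting gives 1 = 67·34 − 23·99, so 34⁻¹ ≡ 67 (mod 99).
Then y ↦ 67(y − 27) is a two-sided inverse to φ, so every y ∈ ℤ/99ℤ has a preimage.
So φ is bijective.
Since φ is bijective, we compute φ⁻¹(46): solve 34x + 27 ≡ 46 (mod 99), i.e. 34x ≡ 19 (mod 99).
Multiplying by 34⁻¹ = 67 gives x ≡ 67·19 = 1273 = 12·99 + 85 ≡ 85 (mod 99).
Check: φ(85) = 34·85 + 27 = 2917 = 29·99 + 46 ≡ 46 (mod 99).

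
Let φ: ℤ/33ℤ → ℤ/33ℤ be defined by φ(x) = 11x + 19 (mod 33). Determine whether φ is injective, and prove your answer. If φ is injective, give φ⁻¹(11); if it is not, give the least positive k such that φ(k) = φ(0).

We have gcd(11, 33) = 11 > 1. Taking x_1 = 0 and x_2 = 3: φ(0) = 19 and φ(3) = 11·3 + 19 = 52 ≡ 19 (mod 33).
So φ(0) = φ(3) while 0 ≠ 3, hence φ is not injective.
Since φ is not injective, we find the least positive k with φ(k) = φ(0): this means 11k ≡ 0 (mod 33), i.e. 33 ∣ 11k. Since gcd(11, 33) = 11, dividing through by 11 this holds exactly when 3 ∣ k.
The smallest positive such k is 3.

3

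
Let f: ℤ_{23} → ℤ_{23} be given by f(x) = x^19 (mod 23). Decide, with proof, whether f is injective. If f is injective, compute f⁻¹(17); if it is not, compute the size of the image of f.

20

Since 23 is prime, the nonzero elements of ℤ_{23} form a cyclic group of order 22.
As gcd(19, 22) = 1, raising to the 19th power is a bijection on this group: if u^19 ≡ v^19 then (uv^{−1})^19 = 1, and the only element of order dividing gcd(19, 22) = 1 is 1, so u = v.
With f(0) = 0 this makes f injective on all of ℤ_{23}, hence bijective (finite equal-size domain and codomain). In particular f is injective.
Since f is injective, we find the preimage of 17. The inverse of x ↦ x^19 on (ℤ_{23})^× is x ↦ x^7, because 19·7 = 133 = 6·22 + 1 ≡ 1 (mod 22) and x^{22} = 1 for x ≠ 0 (Fermat). So f⁻¹(17) = 17^7 mod 23.
Repeated squaring mod 23: 17^1 ≡ 17, 17^2 ≡ 17² = 289 ≡ 13, 17^4 ≡ 13² = 169 ≡ 8. Since 7 = 4 + 2 + 1, 17^7 ≡ 8·13·17: 8·13 = 104 ≡ 12, then 12·17 = 204 ≡ 20. So 17^7 ≡ 20 (mod 23).
Hence f⁻¹(17) = 20.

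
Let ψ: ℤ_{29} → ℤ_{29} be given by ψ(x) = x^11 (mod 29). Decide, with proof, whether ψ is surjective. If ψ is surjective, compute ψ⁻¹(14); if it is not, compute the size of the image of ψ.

26

Since 29 is prime, the nonzero elements of ℤ_{29} form a cyclic group of order 28.
As gcd(11, 28) = 1, raising to the 11th power is a bijection on this group: if x_1^11 ≡ x_2^11 then (x_1x_2^{−1})^11 = 1, and the only element of order dividing gcd(11, 28) = 1 is 1, so x_1 = x_2.
With ψ(0) = 0 this makes ψ injective on all of ℤ_{29}, hence bijective (finite equal-size domain and codomain). In particular ψ is surjective.
Since ψ is surjective, we find the preimage of 14. The inverse of x ↦ x^11 on (ℤ_{29})^× is x ↦ x^23, because 11·23 = 253 = 9·28 + 1 ≡ 1 (mod 28) and x^{28} = 1 for x ≠ 0 (Fermat). So ψ⁻¹(14) = 14^23 mod 29.
Repeated squaring mod 29: 14^1 ≡ 14, 14^2 ≡ 14² = 196 ≡ 22, 14^4 ≡ 22² = 484 ≡ 20, 14^8 ≡ 20² = 400 ≡ 23, 14^16 ≡ 23² = 529 ≡ 7. Since 23 = 16 + 4 + 2 + 1, 14^23 ≡ 7·20·22·14: 7·20 = 140 ≡ 24, then 24·22 = 528 ≡ 6, then 6·14 = 84 ≡ 26. So 14^23 ≡ 26 (mod 29).
Hence ψ⁻¹(14) = 26.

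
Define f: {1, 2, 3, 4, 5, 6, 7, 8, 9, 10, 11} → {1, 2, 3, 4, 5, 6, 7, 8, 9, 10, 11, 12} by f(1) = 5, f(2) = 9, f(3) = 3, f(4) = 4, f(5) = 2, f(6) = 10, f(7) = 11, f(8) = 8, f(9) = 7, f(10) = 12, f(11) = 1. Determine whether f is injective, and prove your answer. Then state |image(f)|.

11

The values f(1), …, f(11) are 5, 9, 3, 4, 2, 10, 11, 8, 7, 12, 1 — all distinct.
So f(x_1) = f(x_2) only when x_1 = x_2, and f is injective.
The image of f is {1, 2, 3, 4, 5, 7, 8, 9, 10, 11, 12}, which has 11 elements.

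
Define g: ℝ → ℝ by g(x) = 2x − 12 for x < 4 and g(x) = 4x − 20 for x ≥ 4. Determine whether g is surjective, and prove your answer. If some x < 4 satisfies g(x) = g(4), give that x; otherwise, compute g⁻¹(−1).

Both pieces are strictly increasing (slopes 2 and 4), so each is injective on its own interval.
The left piece maps (−∞, 4) onto (−∞, −4); the right piece maps [4, ∞) onto [−4, ∞).
These images together cover ℝ, so g is surjective.
Because the two images are disjoint, no x < 4 has g(x) = g(4), so we compute g⁻¹(−1): −1 lies in [−4, ∞), so solve 4x − 20 = −1: x = (−1 + 20)/4 = 19/4.

19/4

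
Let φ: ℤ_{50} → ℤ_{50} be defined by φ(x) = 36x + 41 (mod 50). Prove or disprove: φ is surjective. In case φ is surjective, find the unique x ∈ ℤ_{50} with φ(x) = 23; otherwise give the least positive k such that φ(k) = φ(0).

By definition, surjectivity means every element of the codomain has a preimage under φ.
Since gcd(36, 50) = 2, we have 36x ≡ 0 (mod 2) for all x, so φ(x) ≡ 1 (mod 2).
But 0 ≢ 1 (mod 2), so 0 ∈ ℤ_{50} has no preimage. Therefore φ is not surjective.
Since φ is not surjective, we find the least positive k with φ(k) = φ(0): this means 36k ≡ 0 (mod 50), i.e. 50 ∣ 36k. Since gcd(36, 50) = 2, dividing through by 2 this holds exactly when 25 ∣ 18k, and as gcd(18, 25) = 1, exactly when 25 ∣ k.
The smallest positive such k is 25.

25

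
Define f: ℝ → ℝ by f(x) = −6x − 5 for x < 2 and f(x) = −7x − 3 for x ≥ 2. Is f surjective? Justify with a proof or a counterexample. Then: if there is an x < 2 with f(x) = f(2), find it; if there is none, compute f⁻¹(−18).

15/7

Both pieces are strictly decreasing (slopes −6 and −7), so each is injective on its own interval.
The left piece maps (−∞, 2) onto (−17, ∞); the right piece maps [2, ∞) onto (−∞, −17].
These images together cover ℝ, so f is surjective.
Because the two images are disjoint, no x < 2 has f(x) = f(2), so we compute f⁻¹(−18): −18 lies in (−∞, −17], so solve −7x − 3 = −18: x = (−18 + 3)/(−7) = 15/7.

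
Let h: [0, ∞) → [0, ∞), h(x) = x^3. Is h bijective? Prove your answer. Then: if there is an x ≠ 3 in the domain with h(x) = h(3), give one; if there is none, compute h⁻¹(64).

On [0, ∞), x ↦ x^3 is strictly increasing (injective) and for any y ∈ [0, ∞) the 3rd root y^{1/3} lies in [0, ∞) (surjective). So h is bijective.
Since x ↦ x^3 is strictly increasing on [0, ∞), it is injective there, so no x ≠ 3 in the domain has h(x) = h(3). We therefore compute h⁻¹(64) = 64^{1/3} = 4 (indeed 4^3 = 64).

4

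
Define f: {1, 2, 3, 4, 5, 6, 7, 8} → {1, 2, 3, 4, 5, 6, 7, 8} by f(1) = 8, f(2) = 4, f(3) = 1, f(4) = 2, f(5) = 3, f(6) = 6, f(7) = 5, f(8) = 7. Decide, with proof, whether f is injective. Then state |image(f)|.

8

The values f(1), …, f(8) are 8, 4, 1, 2, 3, 6, 5, 7 — all distinct.
So f(a) = f(b) only when a = b, and f is injective.
The image of f is {1, 2, 3, 4, 5, 6, 7, 8}, which has 8 elements.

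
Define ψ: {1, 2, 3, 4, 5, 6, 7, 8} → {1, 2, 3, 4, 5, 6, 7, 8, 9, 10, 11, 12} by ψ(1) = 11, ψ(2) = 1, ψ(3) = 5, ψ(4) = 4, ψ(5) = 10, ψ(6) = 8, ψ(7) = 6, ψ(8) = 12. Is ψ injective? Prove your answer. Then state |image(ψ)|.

8

The values ψ(1), …, ψ(8) are 11, 1, 5, 4, 10, 8, 6, 12 — all distinct.
So ψ(s) = ψ(t) only when s = t, and ψ is injective.
The image of ψ is {1, 4, 5, 6, 8, 10, 11, 12}, which has 8 elements.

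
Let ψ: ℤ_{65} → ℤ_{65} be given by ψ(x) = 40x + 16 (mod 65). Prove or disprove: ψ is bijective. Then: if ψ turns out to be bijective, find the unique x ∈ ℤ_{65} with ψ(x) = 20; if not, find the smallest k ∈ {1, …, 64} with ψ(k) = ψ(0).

13

We have gcd(40, 65) = 5 > 1. Taking a = 0 and b = 13: ψ(0) = 16 and ψ(13) = 40·13 + 16 = 536 ≡ 16 (mod 65).
So ψ(0) = ψ(13) while 0 ≠ 13, so ψ is not injective, hence not bijective.
Since ψ is not bijective, we find the least positive k with ψ(k) = ψ(0): this means 40k ≡ 0 (mod 65), i.e. 65 ∣ 40k. Since gcd(40, 65) = 5, dividing through by 5 this holds exactly when 13 ∣ 8k, and as gcd(8, 13) = 1, exactly when 13 ∣ k.
The smallest positive such k is 13.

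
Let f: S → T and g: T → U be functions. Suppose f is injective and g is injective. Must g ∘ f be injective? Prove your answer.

Suppose (g ∘ f)(u) = (g ∘ f)(v), i.e. g(f(u)) = g(f(v)).
Since g is injective, f(u) = f(v). Since f is injective, u = v. Hence g ∘ f is injective.

injective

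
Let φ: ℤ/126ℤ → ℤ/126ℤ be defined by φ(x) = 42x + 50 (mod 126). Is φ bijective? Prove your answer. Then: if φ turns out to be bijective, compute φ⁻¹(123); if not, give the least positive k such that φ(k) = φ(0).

We have gcd(42, 126) = 42 > 1. Taking u = 0 and v = 3: φ(0) = 50 and φ(3) = 42·3 + 50 = 176 ≡ 50 (mod 126).
So φ(0) = φ(3) while 0 ≠ 3, so φ is not injective, hence not bijective.
Since φ is not bijective, we find the least positive k with φ(k) = φ(0): this means 42k ≡ 0 (mod 126), i.e. 126 ∣ 42k. Since gcd(42, 126) = 42, dividing through by 42 this holds exactly when 3 ∣ k.
The smallest positive such k is 3.

3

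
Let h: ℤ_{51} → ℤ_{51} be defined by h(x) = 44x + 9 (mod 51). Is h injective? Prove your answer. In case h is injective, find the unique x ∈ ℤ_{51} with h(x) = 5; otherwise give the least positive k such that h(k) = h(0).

37

By definition, h is injective if h(a) = h(b) implies a = b.
If h(a) = h(b), then 44a ≡ 44b (mod 51). Because gcd(44, 51) = 1, we may cancel 44 to get a ≡ b (mod 51).
Hence h is injective.
We now compute 44⁻¹ mod 51 explicitly. Euclid's algorithm: 51 = 1·44 + 7, 44 = 6·7 + 2, 7 = 3·2 + 1; back-substituting gives 1 = 29·44 − 25·51, so 44⁻¹ ≡ 29 (mod 51).
Since h is injective, we find h⁻¹(5): we need 44x ≡ 5 − 9 ≡ 47 (mod 51). Using 44⁻¹ = 29: x ≡ 29·47 = 1363 = 26·51 + 37, so x = 37.
Check: h(37) = 44·37 + 9 = 1637 = 32·51 + 5 ≡ 5 (mod 51).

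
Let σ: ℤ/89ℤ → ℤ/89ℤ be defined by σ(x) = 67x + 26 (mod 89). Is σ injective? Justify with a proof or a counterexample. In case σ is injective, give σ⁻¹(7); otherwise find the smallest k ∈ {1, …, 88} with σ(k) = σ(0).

If σ(a) = σ(b), then 67a ≡ 67b (mod 89). Because gcd(67, 89) = 1, we may cancel 67 to get a ≡ b (mod 89).
Therefore σ is injective.
We now compute 67⁻¹ mod 89 explicitly. Euclid's algorithm: 89 = 1·67 + 22, 67 = 3·22 + 1; back-substituting gives 1 = 4·67 − 3·89, so 67⁻¹ ≡ 4 (mod 89).
Since σ is injective, we find σ⁻¹(7): we need 67x ≡ 7 − 26 ≡ 70 (mod 89). Using 67⁻¹ = 4: x ≡ 4·70 = 280 = 3·89 + 13, so x = 13.
Check: σ(13) = 67·13 + 26 = 897 = 10·89 + 7 ≡ 7 (mod 89).

13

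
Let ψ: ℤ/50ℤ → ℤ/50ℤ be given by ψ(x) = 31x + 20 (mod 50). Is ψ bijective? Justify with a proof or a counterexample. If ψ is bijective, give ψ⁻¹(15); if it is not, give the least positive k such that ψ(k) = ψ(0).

Recall: injectivity means: for all s, t in the domain, ψ(s) = ψ(t) implies s = t.
Suppose ψ(s) = ψ(t) in ℤ/50ℤ. Then 31s + 20 ≡ 31t + 20 (mod 50), thus 31(s − t) ≡ 0 (mod 50).
Since gcd(31, 50) = 1, 31 is invertible modulo 50, therefore s − t ≡ 0 (mod 50), i.e. s = t.
We now compute 31⁻¹ mod 50 explicitly. Euclid's algorithm: 50 = 1·31 + 19, 31 = 1·19 + 12, 19 = 1·12 + 7, 12 = 1·7 + 5, 7 = 1·5 + 2, 5 = 2·2 + 1; back-substituting gives 1 = 21·31 − 13·50, so 31⁻¹ ≡ 21 (mod 50).
Then y ↦ 21(y − 20) is a two-sided inverse to ψ, so every y ∈ ℤ/50ℤ has a preimage.
Therefore ψ is bijective.
Since ψ is bijective, we compute ψ⁻¹(15): solve 31x + 20 ≡ 15 (mod 50), i.e. 31x ≡ 45 (mod 50).
Multiplying by 31⁻¹ = 21 gives x ≡ 21·45 = 945 = 18·50 + 45 ≡ 45 (mod 50).
Check: ψ(45) = 31·45 + 20 = 1415 = 28·50 + 15 ≡ 15 (mod 50).

45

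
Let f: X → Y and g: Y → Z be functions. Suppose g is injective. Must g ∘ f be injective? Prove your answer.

not injective

No. Take X = {1, 2}, Y = Z = {1, 2, 3, 4, 5}, f(1) = f(2) = 1, and g = identity (injective).
Then (g ∘ f)(1) = (g ∘ f)(2) = 1 with 1 ≠ 2, so g ∘ f is not injective.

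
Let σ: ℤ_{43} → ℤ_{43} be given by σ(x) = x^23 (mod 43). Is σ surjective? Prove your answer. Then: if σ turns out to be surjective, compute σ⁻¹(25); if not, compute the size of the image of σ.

38

Since 43 is prime, the nonzero elements of ℤ_{43} form a cyclic group of order 42.
As gcd(23, 42) = 1, raising to the 23rd power is a bijection on this group: if x_1^23 ≡ x_2^23 then (x_1x_2^{−1})^23 = 1, and the only element of order dividing gcd(23, 42) = 1 is 1, so x_1 = x_2.
With σ(0) = 0 this makes σ injective on all of ℤ_{43}, hence bijective (finite equal-size domain and codomain). In particular σ is surjective.
Since σ is surjective, we find the preimage of 25. The inverse of x ↦ x^23 on (ℤ_{43})^× is x ↦ x^11, because 23·11 = 253 = 6·42 + 1 ≡ 1 (mod 42) and x^{42} = 1 for x ≠ 0 (Fermat). So σ⁻¹(25) = 25^11 mod 43.
Repeated squaring mod 43: 25^1 ≡ 25, 25^2 ≡ 25² = 625 ≡ 23, 25^4 ≡ 23² = 529 ≡ 13, 25^8 ≡ 13² = 169 ≡ 40. Since 11 = 8 + 2 + 1, 25^11 ≡ 40·23·25: 40·23 = 920 ≡ 17, then 17·25 = 425 ≡ 38. So 25^11 ≡ 38 (mod 43).
Hence σ⁻¹(25) = 38.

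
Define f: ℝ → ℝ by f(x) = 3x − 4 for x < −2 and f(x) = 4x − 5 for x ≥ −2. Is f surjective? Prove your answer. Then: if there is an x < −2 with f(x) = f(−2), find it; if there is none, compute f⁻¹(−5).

-3

Both pieces are strictly increasing (slopes 3 and 4), so each is injective on its own interval.
The left piece maps (−∞, −2) onto (−∞, −10); the right piece maps [−2, ∞) onto [−13, ∞).
The union (−∞, −10) ∪ [−13, ∞) covers ℝ, so f is surjective.
For the follow-up: the images overlap, so an x < −2 with f(x) = f(−2) exists. f(−2) = −13; solving 3x − 4 = −13 for x < −2 gives x = (−13 + 4)/3 = −3.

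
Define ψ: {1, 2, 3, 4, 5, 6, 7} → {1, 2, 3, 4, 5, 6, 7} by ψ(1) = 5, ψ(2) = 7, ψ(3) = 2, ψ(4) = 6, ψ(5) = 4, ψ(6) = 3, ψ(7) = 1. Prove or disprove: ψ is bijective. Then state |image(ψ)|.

The values 5, 7, 2, 6, 4, 3, 1 are a permutation of {1, 2, 3, 4, 5, 6, 7}: each element appears exactly once.
So ψ is injective and surjective, hence bijective.
The image of ψ is {1, 2, 3, 4, 5, 6, 7}, which has 7 elements.

7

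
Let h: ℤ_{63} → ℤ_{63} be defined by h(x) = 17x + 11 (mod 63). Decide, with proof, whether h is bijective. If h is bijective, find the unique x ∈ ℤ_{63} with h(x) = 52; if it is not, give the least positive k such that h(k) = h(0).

If h(s) = h(t), then 17s ≡ 17t (mod 63). Because gcd(17, 63) = 1, we may cancel 17 to get s ≡ t (mod 63).
We now compute 17⁻¹ mod 63 explicitly. Euclid's algorithm: 63 = 3·17 + 12, 17 = 1·12 + 5, 12 = 2·5 + 2, 5 = 2·2 + 1; back-substituting gives 1 = 26·17 − 7·63, so 17⁻¹ ≡ 26 (mod 63).
Then y ↦ 26(y − 11) is a two-sided inverse to h, so every y ∈ ℤ_{63} has a preimage.
So h is bijective.
Since h is bijective, we compute h⁻¹(52): solve 17x + 11 ≡ 52 (mod 63), i.e. 17x ≡ 41 (mod 63).
Multiplying by 17⁻¹ = 26 gives x ≡ 26·41 = 1066 = 16·63 + 58 ≡ 58 (mod 63).
Check: h(58) = 17·58 + 11 = 997 = 15·63 + 52 ≡ 52 (mod 63).

58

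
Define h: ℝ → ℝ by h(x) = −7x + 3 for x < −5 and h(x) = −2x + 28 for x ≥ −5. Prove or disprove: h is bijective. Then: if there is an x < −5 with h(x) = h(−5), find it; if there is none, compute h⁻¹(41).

-38/7

Both pieces are strictly decreasing (slopes −7 and −2), so each is injective on its own interval.
The left piece maps (−∞, −5) onto (38, ∞); the right piece maps [−5, ∞) onto (−∞, 38].
Since 38 = 38, the images partition ℝ: h is injective and surjective, hence bijective.
Because the two images are disjoint, no x < −5 has h(x) = h(−5), so we compute h⁻¹(41): 41 lies in (38, ∞), so solve −7x + 3 = 41: x = (41 − 3)/(−7) = −38/7.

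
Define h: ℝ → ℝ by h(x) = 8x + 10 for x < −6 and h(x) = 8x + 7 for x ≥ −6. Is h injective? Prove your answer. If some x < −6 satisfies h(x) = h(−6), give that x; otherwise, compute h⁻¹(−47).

Both pieces are strictly increasing (slopes 8 and 8), so each is injective on its own interval.
The left piece maps (−∞, −6) onto (−∞, −38); the right piece maps [−6, ∞) onto [−41, ∞).
These images overlap. In particular h(−6) = −41 (right piece), and solving 8x + 10 = −41 on the left piece gives x = −51/8 < −6.
So h(−51/8) = h(−6) with −51/8 ≠ −6, and h is not injective. This x = −51/8 is the requested value below −6.

-51/8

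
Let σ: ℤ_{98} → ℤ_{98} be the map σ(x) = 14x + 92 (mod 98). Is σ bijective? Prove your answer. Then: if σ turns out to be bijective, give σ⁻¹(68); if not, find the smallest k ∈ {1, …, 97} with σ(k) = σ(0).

7

Recall: σ is injective if σ(a) = σ(b) implies a = b.
We have gcd(14, 98) = 14 > 1. Taking a = 0 and b = 7: σ(0) = 92 and σ(7) = 14·7 + 92 = 190 ≡ 92 (mod 98).
So σ(0) = σ(7) while 0 ≠ 7, hence σ is not injective, hence not bijective.
Since σ is not bijective, we find the least positive k with σ(k) = σ(0): this means 14k ≡ 0 (mod 98), i.e. 98 ∣ 14k. Since gcd(14, 98) = 14, dividing through by 14 this holds exactly when 7 ∣ k.
The smallest positive such k is 7.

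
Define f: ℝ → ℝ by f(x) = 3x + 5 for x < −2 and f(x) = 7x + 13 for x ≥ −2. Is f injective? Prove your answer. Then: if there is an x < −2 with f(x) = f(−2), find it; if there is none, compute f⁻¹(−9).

Both pieces are strictly increasing (slopes 3 and 7), so each is injective on its own interval.
The left piece maps (−∞, −2) onto (−∞, −1); the right piece maps [−2, ∞) onto [−1, ∞).
These images are disjoint, so no value is attained by both pieces. Thus f is injective.
Because the two images are disjoint, no x < −2 has f(x) = f(−2), so we compute f⁻¹(−9): −9 lies in (−∞, −1), so solve 3x + 5 = −9: x = (−9 − 5)/3 = −14/3.

-14/3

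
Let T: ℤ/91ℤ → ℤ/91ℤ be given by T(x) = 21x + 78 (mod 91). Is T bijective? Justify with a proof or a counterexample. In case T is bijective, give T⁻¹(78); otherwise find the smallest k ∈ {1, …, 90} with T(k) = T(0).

We have gcd(21, 91) = 7 > 1. Taking x_1 = 0 and x_2 = 13: T(0) = 78 and T(13) = 21·13 + 78 = 351 ≡ 78 (mod 91).
So T(0) = T(13) while 0 ≠ 13, thus T is not injective, hence not bijective.
Since T is not bijective, we find the least positive k with T(k) = T(0): this means 21k ≡ 0 (mod 91), i.e. 91 ∣ 21k. Since gcd(21, 91) = 7, dividing through by 7 this holds exactly when 13 ∣ 3k, and as gcd(3, 13) = 1, exactly when 13 ∣ k.
The smallest positive such k is 13.

13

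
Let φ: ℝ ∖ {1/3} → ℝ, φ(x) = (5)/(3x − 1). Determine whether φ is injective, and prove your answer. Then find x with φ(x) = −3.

Suppose φ(u) = φ(v). Cross-multiplying: (5)(3v − 1) = (5)(3u − 1).
Expanding both sides and cancelling the symmetric terms leaves −15·(u − v) = 0. Since −15 ≠ 0, u = v. Hence φ is injective.
Solving φ(x) = −3: cross-multiplying gives 5 = −3(3x − 1), which rearranges to 9x = −2, so x = −2/9.

-2/9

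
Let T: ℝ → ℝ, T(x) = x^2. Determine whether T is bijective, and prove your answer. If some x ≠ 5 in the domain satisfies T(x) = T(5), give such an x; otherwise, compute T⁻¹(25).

T(5) = 25 = (−5)^2 = T(−5) (since 2 is even), with 5 ≠ −5. So T is not injective, hence not bijective.
For the follow-up, such an x exists: taking x = −5 ∈ ℝ gives T(−5) = 25 = T(5) with −5 ≠ 5.

-5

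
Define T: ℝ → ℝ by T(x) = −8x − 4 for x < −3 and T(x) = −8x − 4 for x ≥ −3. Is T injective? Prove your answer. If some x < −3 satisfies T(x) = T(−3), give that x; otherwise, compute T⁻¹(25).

-29/8

Both pieces are strictly decreasing (slopes −8 and −8), so each is injective on its own interval.
The left piece maps (−∞, −3) onto (20, ∞); the right piece maps [−3, ∞) onto (−∞, 20].
These images are disjoint, so no value is attained by both pieces. Therefore T is injective.
Because the two images are disjoint, no x < −3 has T(x) = T(−3), so we compute T⁻¹(25): 25 lies in (20, ∞), so solve −8x − 4 = 25: x = (25 + 4)/(−8) = −29/8.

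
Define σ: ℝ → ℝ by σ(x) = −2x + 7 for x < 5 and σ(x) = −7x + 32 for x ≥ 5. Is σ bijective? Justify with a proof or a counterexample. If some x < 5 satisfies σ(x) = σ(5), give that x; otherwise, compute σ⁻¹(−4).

Both pieces are strictly decreasing (slopes −2 and −7), so each is injective on its own interval.
The left piece maps (−∞, 5) onto (−3, ∞); the right piece maps [5, ∞) onto (−∞, −3].
Since −3 = −3, the images partition ℝ: σ is injective and surjective, hence bijective.
Because the two images are disjoint, no x < 5 has σ(x) = σ(5), so we compute σ⁻¹(−4): −4 lies in (−∞, −3], so solve −7x + 32 = −4: x = (−4 − 32)/(−7) = 36/7.

36/7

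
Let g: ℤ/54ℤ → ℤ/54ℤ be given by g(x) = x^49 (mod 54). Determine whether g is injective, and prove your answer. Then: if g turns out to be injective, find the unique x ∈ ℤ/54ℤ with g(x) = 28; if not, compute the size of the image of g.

38

g(0) = 0^49 = 0.
g(6): Repeated squaring mod 54: 6^1 ≡ 6, 6^2 ≡ 6² = 36, 6^4 ≡ 36² = 1296 ≡ 0, 6^8 ≡ 0² = 0, 6^16 ≡ 0² = 0, 6^32 ≡ 0² = 0. Since 49 = 32 + 16 + 1, 6^49 ≡ 0·0·6: 0·0 = 0, then 0·6 = 0. So 6^49 ≡ 0 (mod 54).
So g(0) = g(6) = 0 while 0 ≠ 6, thus g is not injective.
Since g is not injective, we determine |image(g)|. Computing x^49 mod 54 for each x (by repeated squaring, reducing mod 54 at every step), the values g(0), g(1), …, g(53) are: 0, 1, 38, 27, 40, 23, 0, 25, 8, 27, 10, 47, 0, 49, 32, 27, 34, 17, 0, 19, 2, 27, 4, 41, 0, 43, 26, 27, 28, 11, 0, 13, 50, 27, 52, 35, 0, 37, 20, 27, 22, 5, 0, 7, 44, 27, 46, 29, 0, 31, 14, 27, 16, 53.
The distinct values are {0, 1, 2, 4, 5, 7, 8, 10, 11, 13, 14, 16, 17, 19, 20, 22, 23, 25, 26, 27, 28, 29, 31, 32, 34, 35, 37, 38, 40, 41, 43, 44, 46, 47, 49, 50, 52, 53}; there are 38 of them.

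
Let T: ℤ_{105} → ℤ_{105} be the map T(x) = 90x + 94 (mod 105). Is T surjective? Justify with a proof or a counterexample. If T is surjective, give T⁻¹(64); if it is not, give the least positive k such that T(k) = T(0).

7

Recall: T is surjective if every y in the codomain equals T(x) for some x in the domain.
Since gcd(90, 105) = 15, we have 90x ≡ 0 (mod 15) for all x, so T(x) ≡ 4 (mod 15).
But 0 ≢ 4 (mod 15), so 0 ∈ ℤ_{105} has no preimage. Therefore T is not surjective.
Since T is not surjective, we find the least positive k with T(k) = T(0): this means 90k ≡ 0 (mod 105), i.e. 105 ∣ 90k. Since gcd(90, 105) = 15, dividing through by 15 this holds exactly when 7 ∣ 6k, and as gcd(6, 7) = 1, exactly when 7 ∣ k.
The smallest positive such k is 7.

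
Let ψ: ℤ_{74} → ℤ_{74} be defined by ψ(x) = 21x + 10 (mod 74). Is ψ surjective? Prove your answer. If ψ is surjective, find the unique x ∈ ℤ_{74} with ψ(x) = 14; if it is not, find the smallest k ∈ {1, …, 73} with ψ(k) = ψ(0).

Since gcd(21, 74) = 1, 21 is invertible modulo 74. Euclid's algorithm: 74 = 3·21 + 11, 21 = 1·11 + 10, 11 = 1·10 + 1; back-substituting gives 1 = 67·21 − 19·74, so 21⁻¹ ≡ 67 (mod 74).
Then y ↦ 67(y − 10) is a two-sided inverse to ψ, so every y ∈ ℤ_{74} has a preimage.
Therefore ψ is surjective.
Since ψ is surjective, we compute ψ⁻¹(14): solve 21x + 10 ≡ 14 (mod 74), i.e. 21x ≡ 4 (mod 74).
Multiplying by 21⁻¹ = 67 gives x ≡ 67·4 = 268 = 3·74 + 46 ≡ 46 (mod 74).
Check: ψ(46) = 21·46 + 10 = 976 = 13·74 + 14 ≡ 14 (mod 74).

46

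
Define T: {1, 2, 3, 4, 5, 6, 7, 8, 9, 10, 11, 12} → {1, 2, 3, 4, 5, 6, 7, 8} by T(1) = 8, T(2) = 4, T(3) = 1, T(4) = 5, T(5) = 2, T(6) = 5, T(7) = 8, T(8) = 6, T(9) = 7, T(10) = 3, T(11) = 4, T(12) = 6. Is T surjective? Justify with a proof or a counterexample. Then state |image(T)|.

Every element of the codomain has a preimage: 1 = T(3), 2 = T(5), 3 = T(10), 4 = T(2), 5 = T(4), 6 = T(8), 7 = T(9), 8 = T(1).
Therefore T is surjective.
The image of T is {1, 2, 3, 4, 5, 6, 7, 8}, which has 8 elements.

8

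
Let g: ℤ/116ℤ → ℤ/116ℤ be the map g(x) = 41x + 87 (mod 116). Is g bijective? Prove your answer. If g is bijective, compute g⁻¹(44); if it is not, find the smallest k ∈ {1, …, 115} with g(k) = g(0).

If g(s) = g(t), then 41s ≡ 41t (mod 116). Because gcd(41, 116) = 1, we may cancel 41 to get s ≡ t (mod 116).
We now compute 41⁻¹ mod 116 explicitly. Euclid's algorithm: 116 = 2·41 + 34, 41 = 1·34 + 7, 34 = 4·7 + 6, 7 = 1·6 + 1; back-substituting gives 1 = 17·41 − 6·116, so 41⁻¹ ≡ 17 (mod 116).
For any y ∈ ℤ/116ℤ, x = 17(y − 87) mod 116 satisfies g(x) = 41·17(y − 87) + 87 ≡ y (since 41·17 ≡ 1 mod 116). So every y has a preimage.
Thus g is bijective.
Since g is bijective, we compute g⁻¹(44): solve 41x + 87 ≡ 44 (mod 116), i.e. 41x ≡ 73 (mod 116).
Multiplying by 41⁻¹ = 17 gives x ≡ 17·73 = 1241 = 10·116 + 81 ≡ 81 (mod 116).
Check: g(81) = 41·81 + 87 = 3408 = 29·116 + 44 ≡ 44 (mod 116).

81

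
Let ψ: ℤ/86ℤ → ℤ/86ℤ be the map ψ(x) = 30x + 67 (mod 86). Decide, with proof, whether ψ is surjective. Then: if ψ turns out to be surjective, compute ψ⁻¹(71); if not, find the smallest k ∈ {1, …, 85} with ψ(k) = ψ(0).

43

Since gcd(30, 86) = 2, we have 30x ≡ 0 (mod 2) for all x, so ψ(x) ≡ 1 (mod 2).
But 0 ≢ 1 (mod 2), so 0 ∈ ℤ/86ℤ has no preimage. Hence ψ is not surjective.
Since ψ is not surjective, we find the least positive k with ψ(k) = ψ(0): this means 30k ≡ 0 (mod 86), i.e. 86 ∣ 30k. Since gcd(30, 86) = 2, dividing through by 2 this holds exactly when 43 ∣ 15k, and as gcd(15, 43) = 1, exactly when 43 ∣ k.
The smallest positive such k is 43.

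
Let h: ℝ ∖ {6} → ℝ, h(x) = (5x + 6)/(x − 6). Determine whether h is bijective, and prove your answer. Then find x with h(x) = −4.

If h(x) = 5, cross-multiplying gives 1(5x + 6) = 5(x − 6), which simplifies to 6 = −30 — false.  So 5 has no preimage and h is not surjective.
Hence h is not bijective.
Solving h(x) = −4: cross-multiplying gives 5x + 6 = −4(x − 6), which rearranges to 9x = 18, so x = 2.

2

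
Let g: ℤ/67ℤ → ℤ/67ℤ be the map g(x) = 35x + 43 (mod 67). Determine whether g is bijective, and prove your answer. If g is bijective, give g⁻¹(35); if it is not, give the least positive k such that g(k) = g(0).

17

If g(a) = g(b), then 35a ≡ 35b (mod 67). Because gcd(35, 67) = 1, we may cancel 35 to get a ≡ b (mod 67).
We now compute 35⁻¹ mod 67 explicitly. Euclid's algorithm: 67 = 1·35 + 32, 35 = 1·32 + 3, 32 = 10·3 + 2, 3 = 1·2 + 1; back-substituting gives 1 = 23·35 − 12·67, so 35⁻¹ ≡ 23 (mod 67).
For any y ∈ ℤ/67ℤ, x = 23(y − 43) mod 67 satisfies g(x) = 35·23(y − 43) + 43 ≡ y (since 35·23 ≡ 1 mod 67). So every y has a preimage.
Hence g is bijective.
Since g is bijective, we find g⁻¹(35): we need 35x ≡ 35 − 43 ≡ 59 (mod 67). Using 35⁻¹ = 23: x ≡ 23·59 = 1357 = 20·67 + 17, so x = 17.
Check: g(17) = 35·17 + 43 = 638 = 9·67 + 35 ≡ 35 (mod 67).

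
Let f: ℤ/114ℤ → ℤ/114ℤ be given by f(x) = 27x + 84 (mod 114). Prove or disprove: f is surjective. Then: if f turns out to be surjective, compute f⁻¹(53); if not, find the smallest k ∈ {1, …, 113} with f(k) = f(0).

38

Since gcd(27, 114) = 3, we have 27x ≡ 0 (mod 3) for all x, so f(x) ≡ 0 (mod 3).
But 1 ≢ 0 (mod 3), so 1 ∈ ℤ/114ℤ has no preimage. Therefore f is not surjective.
Since f is not surjective, we find the least positive k with f(k) = f(0): this means 27k ≡ 0 (mod 114), i.e. 114 ∣ 27k. Since gcd(27, 114) = 3, dividing through by 3 this holds exactly when 38 ∣ 9k, and as gcd(9, 38) = 1, exactly when 38 ∣ k.
The smallest positive such k is 38.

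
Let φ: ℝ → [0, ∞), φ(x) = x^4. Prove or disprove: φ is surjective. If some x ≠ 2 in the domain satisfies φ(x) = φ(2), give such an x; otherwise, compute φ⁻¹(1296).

-2

For any y ∈ [0, ∞), x = y^{1/4} ∈ ℝ satisfies x^4 = y, so φ is surjective.
For the follow-up, such an x exists: taking x = −2 ∈ ℝ gives φ(−2) = 16 = φ(2) with −2 ≠ 2.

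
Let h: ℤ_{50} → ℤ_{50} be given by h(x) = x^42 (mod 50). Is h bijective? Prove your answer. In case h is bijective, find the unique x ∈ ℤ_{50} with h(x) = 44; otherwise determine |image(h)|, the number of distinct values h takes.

22

h(0) = 0^42 = 0.
h(10): Repeated squaring mod 50: 10^1 ≡ 10, 10^2 ≡ 10² = 100 ≡ 0, 10^4 ≡ 0² = 0, 10^8 ≡ 0² = 0, 10^16 ≡ 0² = 0, 10^32 ≡ 0² = 0. Since 42 = 32 + 8 + 2, 10^42 ≡ 0·0·0: 0·0 = 0, then 0·0 = 0. So 10^42 ≡ 0 (mod 50).
So h(0) = h(10) = 0 while 0 ≠ 10, so h is not injective, hence not bijective.
Since h is not bijective, we determine |image(h)|. Computing x^42 mod 50 for each x (by repeated squaring, reducing mod 50 at every step), the values h(0), h(1), …, h(49) are: 0, 1, 4, 9, 16, 25, 36, 49, 14, 31, 0, 21, 44, 19, 46, 25, 6, 39, 24, 11, 0, 41, 34, 29, 26, 25, 26, 29, 34, 41, 0, 11, 24, 39, 6, 25, 46, 19, 44, 21, 0, 31, 14, 49, 36, 25, 16, 9, 4, 1.
The distinct values are {0, 1, 4, 6, 9, 11, 14, 16, 19, 21, 24, 25, 26, 29, 31, 34, 36, 39, 41, 44, 46, 49}; there are 22 of them.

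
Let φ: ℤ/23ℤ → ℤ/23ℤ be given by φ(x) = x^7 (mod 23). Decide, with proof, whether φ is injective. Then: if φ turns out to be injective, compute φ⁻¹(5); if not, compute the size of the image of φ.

Since 23 is prime, the nonzero elements of ℤ/23ℤ form a cyclic group of order 22.
As gcd(7, 22) = 1, raising to the 7th power is a bijection on this group: if a^7 ≡ b^7 then (ab^{−1})^7 = 1, and the only element of order dividing gcd(7, 22) = 1 is 1, so a = b.
With φ(0) = 0 this makes φ injective on all of ℤ/23ℤ, hence bijective (finite equal-size domain and codomain). In particular φ is injective.
Since φ is injective, we find the preimage of 5. The inverse of x ↦ x^7 on (ℤ/23ℤ)^× is x ↦ x^19, because 7·19 = 133 = 6·22 + 1 ≡ 1 (mod 22) and x^{22} = 1 for x ≠ 0 (Fermat). So φ⁻¹(5) = 5^19 mod 23.
Repeated squaring mod 23: 5^1 ≡ 5, 5^2 ≡ 5² = 25 ≡ 2, 5^4 ≡ 2² = 4, 5^8 ≡ 4² = 16, 5^16 ≡ 16² = 256 ≡ 3. Since 19 = 16 + 2 + 1, 5^19 ≡ 3·2·5: 3·2 = 6, then 6·5 = 30 ≡ 7. So 5^19 ≡ 7 (mod 23).
Hence φ⁻¹(5) = 7.

7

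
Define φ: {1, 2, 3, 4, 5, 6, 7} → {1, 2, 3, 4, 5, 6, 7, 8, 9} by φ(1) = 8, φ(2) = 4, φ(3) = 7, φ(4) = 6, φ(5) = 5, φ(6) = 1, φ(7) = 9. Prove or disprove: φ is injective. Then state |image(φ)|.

7

The values φ(1), …, φ(7) are 8, 4, 7, 6, 5, 1, 9 — all distinct.
So φ(s) = φ(t) only when s = t, and φ is injective.
The image of φ is {1, 4, 5, 6, 7, 8, 9}, which has 7 elements.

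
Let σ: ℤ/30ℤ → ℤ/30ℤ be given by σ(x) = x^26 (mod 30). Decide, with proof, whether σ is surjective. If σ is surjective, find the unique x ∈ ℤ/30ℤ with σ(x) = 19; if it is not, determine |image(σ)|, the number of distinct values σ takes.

12

σ(2): Repeated squaring mod 30: 2^1 ≡ 2, 2^2 ≡ 2² = 4, 2^4 ≡ 4² = 16, 2^8 ≡ 16² = 256 ≡ 16, 2^16 ≡ 16² = 256 ≡ 16. Since 26 = 16 + 8 + 2, 2^26 ≡ 16·16·4: 16·16 = 256 ≡ 16, then 16·4 = 64 ≡ 4. So 2^26 ≡ 4 (mod 30).
σ(8): Repeated squaring mod 30: 8^1 ≡ 8, 8^2 ≡ 8² = 64 ≡ 4, 8^4 ≡ 4² = 16, 8^8 ≡ 16² = 256 ≡ 16, 8^16 ≡ 16² = 256 ≡ 16. Since 26 = 16 + 8 + 2, 8^26 ≡ 16·16·4: 16·16 = 256 ≡ 16, then 16·4 = 64 ≡ 4. So 8^26 ≡ 4 (mod 30).
So σ(2) = σ(8) = 4 while 2 ≠ 8, hence σ is not injective.
A non-injective map from the 30-element set ℤ/30ℤ to itself takes at most 29 distinct values, so it cannot be surjective. Hence σ is not surjective.
Since σ is not surjective, we determine |image(σ)|. Computing x^26 mod 30 for each x (by repeated squaring, reducing mod 30 at every step), the values σ(0), σ(1), …, σ(29) are: 0, 1, 4, 9, 16, 25, 6, 19, 4, 21, 10, 1, 24, 19, 16, 15, 16, 19, 24, 1, 10, 21, 4, 19, 6, 25, 16, 9, 4, 1.
The distinct values are {0, 1, 4, 6, 9, 10, 15, 16, 19, 21, 24, 25}; there are 12 of them.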